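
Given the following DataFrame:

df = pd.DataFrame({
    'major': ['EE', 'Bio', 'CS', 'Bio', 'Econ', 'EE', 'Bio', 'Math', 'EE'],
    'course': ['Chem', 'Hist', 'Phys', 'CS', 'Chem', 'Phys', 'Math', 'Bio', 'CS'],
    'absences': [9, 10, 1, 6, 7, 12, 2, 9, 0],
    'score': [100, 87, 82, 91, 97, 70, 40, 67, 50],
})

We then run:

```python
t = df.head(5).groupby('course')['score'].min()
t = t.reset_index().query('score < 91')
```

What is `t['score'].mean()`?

84.5

take first 5 rows:
  major course  absences  score
0    EE   Chem         9    100
1   Bio   Hist        10     87
2    CS   Phys         1     82
3   Bio     CS         6     91
4  Econ   Chem         7     97
group by course, min of score:
course
CS      91
Chem    97
Hist    87
Phys    82
Name: score, dtype: int64
reset_index():
  course  score
0     CS     91
1   Chem     97
2   Hist     87
3   Phys     82
filter rows where score < 91:
  course  score
2   Hist     87
3   Phys     82
mean of column 'score' → 84.5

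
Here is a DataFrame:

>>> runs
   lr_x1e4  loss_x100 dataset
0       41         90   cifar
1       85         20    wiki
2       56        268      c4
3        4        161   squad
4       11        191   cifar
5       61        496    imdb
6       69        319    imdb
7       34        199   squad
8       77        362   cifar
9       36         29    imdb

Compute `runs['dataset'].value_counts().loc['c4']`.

1

value_counts of dataset:
dataset
cifar    3
imdb     3
squad    2
wiki     1
c4       1
Name: count, dtype: int64
Hence 1.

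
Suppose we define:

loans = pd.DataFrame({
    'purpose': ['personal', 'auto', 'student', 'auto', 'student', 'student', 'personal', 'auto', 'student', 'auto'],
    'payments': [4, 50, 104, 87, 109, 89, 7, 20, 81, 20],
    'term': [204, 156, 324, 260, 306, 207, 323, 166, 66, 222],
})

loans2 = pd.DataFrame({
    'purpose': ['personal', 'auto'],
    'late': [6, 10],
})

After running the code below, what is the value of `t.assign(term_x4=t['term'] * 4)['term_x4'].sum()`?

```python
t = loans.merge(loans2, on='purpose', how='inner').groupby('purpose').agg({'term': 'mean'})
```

merge on 'purpose' (how='inner') → 6 rows:
    purpose  payments  term  late
0  personal         4   204     6
1      auto        50   156    10
2      auto        87   260    10
3  personal         7   323     6
4      auto        20   166    10
5      auto        20   222    10
group by purpose, mean of term:
           term
purpose        
auto      201.0
personal  263.5
add column term_x4 = t['term'] * 4:
           term  term_x4
purpose                 
auto      201.0    804.0
personal  263.5   1054.0

1858.0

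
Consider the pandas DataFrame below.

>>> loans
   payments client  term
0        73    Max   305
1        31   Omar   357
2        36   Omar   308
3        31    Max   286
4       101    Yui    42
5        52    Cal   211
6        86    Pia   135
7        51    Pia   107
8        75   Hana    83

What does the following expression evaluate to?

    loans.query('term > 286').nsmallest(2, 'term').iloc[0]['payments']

73

filter rows where term > 286:
   payments client  term
0        73    Max   305
1        31   Omar   357
2        36   Omar   308
take 2 rows with smallest term:
   payments client  term
0        73    Max   305
2        36   Omar   308
Taking the value at position 0, column 'payments' gives 73.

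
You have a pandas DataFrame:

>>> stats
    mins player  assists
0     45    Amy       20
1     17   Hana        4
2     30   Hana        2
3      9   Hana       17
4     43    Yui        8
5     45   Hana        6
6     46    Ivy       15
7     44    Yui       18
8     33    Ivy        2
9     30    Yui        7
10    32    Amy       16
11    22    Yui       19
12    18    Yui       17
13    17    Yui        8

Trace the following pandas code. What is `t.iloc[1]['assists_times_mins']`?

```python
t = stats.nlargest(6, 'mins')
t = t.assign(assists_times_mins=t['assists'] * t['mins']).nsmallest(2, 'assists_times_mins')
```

take 6 rows with largest mins:
   mins player  assists
6    46    Ivy       15
0    45    Amy       20
5    45   Hana        6
7    44    Yui       18
4    43    Yui        8
8    33    Ivy        2
add column assists_times_mins = t['assists'] * t['mins']:
   mins player  assists  assists_times_mins
6    46    Ivy       15                 690
0    45    Amy       20                 900
5    45   Hana        6                 270
7    44    Yui       18                 792
4    43    Yui        8                 344
8    33    Ivy        2                  66
take 2 rows with smallest assists_times_mins:
   mins player  assists  assists_times_mins
8    33    Ivy        2                  66
5    45   Hana        6                 270
So iloc[1]['assists_times_mins'] = 270.

270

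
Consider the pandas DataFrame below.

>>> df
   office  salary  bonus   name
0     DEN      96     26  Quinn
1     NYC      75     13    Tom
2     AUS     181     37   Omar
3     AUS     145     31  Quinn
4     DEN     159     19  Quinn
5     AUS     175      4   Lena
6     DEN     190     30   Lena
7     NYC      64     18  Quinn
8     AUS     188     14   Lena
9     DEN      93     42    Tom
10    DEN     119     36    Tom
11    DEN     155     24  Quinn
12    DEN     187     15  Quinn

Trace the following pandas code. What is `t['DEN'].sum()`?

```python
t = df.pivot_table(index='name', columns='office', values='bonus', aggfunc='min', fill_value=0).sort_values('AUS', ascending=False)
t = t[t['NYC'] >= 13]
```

51

pivot: rows=name, cols=office, min(bonus):
office  AUS  DEN  NYC
name                 
Lena      4   30    0
Omar     37    0    0
Quinn    31   15   18
Tom       0   36   13
sort by AUS descending:
office  AUS  DEN  NYC
name                 
Omar     37    0    0
Quinn    31   15   18
Lena      4   30    0
Tom       0   36   13
filter rows where NYC >= 13:
office  AUS  DEN  NYC
name                 
Quinn    31   15   18
Tom       0   36   13
So sum() = 51.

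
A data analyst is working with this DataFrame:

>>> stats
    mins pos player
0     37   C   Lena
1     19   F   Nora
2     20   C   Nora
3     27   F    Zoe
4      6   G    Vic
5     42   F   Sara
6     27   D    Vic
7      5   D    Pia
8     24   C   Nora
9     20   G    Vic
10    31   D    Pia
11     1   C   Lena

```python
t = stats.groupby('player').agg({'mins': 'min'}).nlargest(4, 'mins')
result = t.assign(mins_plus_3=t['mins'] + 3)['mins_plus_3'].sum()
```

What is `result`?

group by player, min of mins:
        mins
player      
Lena       1
Nora      19
Pia        5
Sara      42
Vic        6
Zoe       27
take 4 rows with largest mins:
        mins
player      
Sara      42
Zoe       27
Nora      19
Vic        6
add column mins_plus_3 = t['mins'] + 3:
        mins  mins_plus_3
player                   
Sara      42           45
Zoe       27           30
Nora      19           22
Vic        6            9
sum of column 'mins_plus_3' → 106

106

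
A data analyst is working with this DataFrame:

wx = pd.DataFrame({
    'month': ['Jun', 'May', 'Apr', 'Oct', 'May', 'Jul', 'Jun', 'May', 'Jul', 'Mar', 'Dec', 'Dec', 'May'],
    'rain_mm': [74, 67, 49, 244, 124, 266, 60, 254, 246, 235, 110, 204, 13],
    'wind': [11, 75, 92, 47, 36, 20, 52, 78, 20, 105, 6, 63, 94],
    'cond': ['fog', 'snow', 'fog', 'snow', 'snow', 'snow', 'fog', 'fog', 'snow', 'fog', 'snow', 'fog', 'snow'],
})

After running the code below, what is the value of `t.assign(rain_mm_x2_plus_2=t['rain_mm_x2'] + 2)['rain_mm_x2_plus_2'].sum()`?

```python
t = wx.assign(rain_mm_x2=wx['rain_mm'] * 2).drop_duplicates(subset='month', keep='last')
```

add column rain_mm_x2 = wx['rain_mm'] * 2:
   month  rain_mm  wind  cond  rain_mm_x2
0    Jun       74    11   fog         148
1    May       67    75  snow         134
2    Apr       49    92   fog          98
3    Oct      244    47  snow         488
4    May      124    36  snow         248
5    Jul      266    20  snow         532
6    Jun       60    52   fog         120
7    May      254    78   fog         508
8    Jul      246    20  snow         492
9    Mar      235   105   fog         470
10   Dec      110     6  snow         220
11   Dec      204    63   fog         408
12   May       13    94  snow          26
drop duplicate month (keep=last):
   month  rain_mm  wind  cond  rain_mm_x2
2    Apr       49    92   fog          98
3    Oct      244    47  snow         488
6    Jun       60    52   fog         120
8    Jul      246    20  snow         492
9    Mar      235   105   fog         470
11   Dec      204    63   fog         408
12   May       13    94  snow          26
add column rain_mm_x2_plus_2 = t['rain_mm_x2'] + 2:
   month  rain_mm  wind  cond  rain_mm_x2  rain_mm_x2_plus_2
2    Apr       49    92   fog          98                100
3    Oct      244    47  snow         488                490
6    Jun       60    52   fog         120                122
8    Jul      246    20  snow         492                494
9    Mar      235   105   fog         470                472
11   Dec      204    63   fog         408                410
12   May       13    94  snow          26                 28
Hence 2116.

2116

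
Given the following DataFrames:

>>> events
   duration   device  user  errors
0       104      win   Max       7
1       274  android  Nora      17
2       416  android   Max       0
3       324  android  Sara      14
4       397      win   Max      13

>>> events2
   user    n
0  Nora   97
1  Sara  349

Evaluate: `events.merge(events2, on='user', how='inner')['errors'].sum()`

31

merge on 'user' (how='inner') → 2 rows:
   duration   device  user  errors    n
0       274  android  Nora      17   97
1       324  android  Sara      14  349
Reading off the sum of column 'errors', we get 31.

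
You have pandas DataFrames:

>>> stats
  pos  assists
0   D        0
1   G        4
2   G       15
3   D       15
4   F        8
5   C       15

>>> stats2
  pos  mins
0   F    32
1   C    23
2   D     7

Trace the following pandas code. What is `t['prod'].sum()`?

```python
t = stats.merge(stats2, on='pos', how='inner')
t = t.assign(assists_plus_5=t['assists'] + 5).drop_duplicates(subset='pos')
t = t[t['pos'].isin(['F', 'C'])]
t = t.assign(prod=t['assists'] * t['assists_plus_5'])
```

404

merge on 'pos' (how='inner') → 4 rows:
  pos  assists  mins
0   D        0     7
1   D       15     7
2   F        8    32
3   C       15    23
add column assists_plus_5 = t['assists'] + 5:
  pos  assists  mins  assists_plus_5
0   D        0     7               5
1   D       15     7              20
2   F        8    32              13
3   C       15    23              20
drop duplicate pos (keep=first):
  pos  assists  mins  assists_plus_5
0   D        0     7               5
2   F        8    32              13
3   C       15    23              20
filter rows where pos in ['F', 'C']:
  pos  assists  mins  assists_plus_5
2   F        8    32              13
3   C       15    23              20
add column prod = t['assists'] * t['assists_plus_5']:
  pos  assists  mins  assists_plus_5  prod
2   F        8    32              13   104
3   C       15    23              20   300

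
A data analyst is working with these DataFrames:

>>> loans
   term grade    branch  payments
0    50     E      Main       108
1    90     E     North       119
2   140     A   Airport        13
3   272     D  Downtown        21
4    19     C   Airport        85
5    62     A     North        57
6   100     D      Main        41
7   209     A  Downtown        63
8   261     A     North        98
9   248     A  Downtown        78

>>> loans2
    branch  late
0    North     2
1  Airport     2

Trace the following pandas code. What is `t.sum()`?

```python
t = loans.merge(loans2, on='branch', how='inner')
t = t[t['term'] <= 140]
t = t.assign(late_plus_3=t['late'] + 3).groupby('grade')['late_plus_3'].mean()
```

15.0

merge on 'branch' (how='inner') → 5 rows:
   term grade   branch  payments  late
0    90     E    North       119     2
1   140     A  Airport        13     2
2    19     C  Airport        85     2
3    62     A    North        57     2
4   261     A    North        98     2
filter rows where term <= 140:
   term grade   branch  payments  late
0    90     E    North       119     2
1   140     A  Airport        13     2
2    19     C  Airport        85     2
3    62     A    North        57     2
add column late_plus_3 = t['late'] + 3:
   term grade   branch  payments  late  late_plus_3
0    90     E    North       119     2            5
1   140     A  Airport        13     2            5
2    19     C  Airport        85     2            5
3    62     A    North        57     2            5
group by grade, mean of late_plus_3:
grade
A    5.0
C    5.0
E    5.0
Name: late_plus_3, dtype: float64
Finally, sum of the resulting series = 15.0.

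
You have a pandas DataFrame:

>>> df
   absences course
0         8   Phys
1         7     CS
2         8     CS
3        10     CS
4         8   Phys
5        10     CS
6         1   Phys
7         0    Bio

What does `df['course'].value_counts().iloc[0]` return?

value_counts of course:
course
CS      4
Phys    3
Bio     1
Name: count, dtype: int64

4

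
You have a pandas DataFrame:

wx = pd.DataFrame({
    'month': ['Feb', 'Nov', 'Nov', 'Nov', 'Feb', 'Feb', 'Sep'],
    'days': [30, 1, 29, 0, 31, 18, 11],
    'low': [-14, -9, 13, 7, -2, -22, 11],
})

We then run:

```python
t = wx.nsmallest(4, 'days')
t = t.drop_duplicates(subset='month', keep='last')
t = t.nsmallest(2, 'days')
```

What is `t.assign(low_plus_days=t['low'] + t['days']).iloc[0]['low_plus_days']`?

take 4 rows with smallest days:
  month  days  low
3   Nov     0    7
1   Nov     1   -9
6   Sep    11   11
5   Feb    18  -22
drop duplicate month (keep=last):
  month  days  low
1   Nov     1   -9
6   Sep    11   11
5   Feb    18  -22
take 2 rows with smallest days:
  month  days  low
1   Nov     1   -9
6   Sep    11   11
add column low_plus_days = t['low'] + t['days']:
  month  days  low  low_plus_days
1   Nov     1   -9             -8
6   Sep    11   11             22

-8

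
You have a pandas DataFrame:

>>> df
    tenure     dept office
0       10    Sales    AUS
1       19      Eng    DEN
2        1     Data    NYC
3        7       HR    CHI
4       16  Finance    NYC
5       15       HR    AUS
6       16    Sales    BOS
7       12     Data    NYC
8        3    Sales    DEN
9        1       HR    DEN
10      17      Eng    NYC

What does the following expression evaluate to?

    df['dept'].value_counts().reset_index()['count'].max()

3

value_counts of dept:
dept
Sales      3
HR         3
Eng        2
Data       2
Finance    1
Name: count, dtype: int64
reset_index():
      dept  count
0    Sales      3
1       HR      3
2      Eng      2
3     Data      2
4  Finance      1
Finally, max of column 'count' = 3.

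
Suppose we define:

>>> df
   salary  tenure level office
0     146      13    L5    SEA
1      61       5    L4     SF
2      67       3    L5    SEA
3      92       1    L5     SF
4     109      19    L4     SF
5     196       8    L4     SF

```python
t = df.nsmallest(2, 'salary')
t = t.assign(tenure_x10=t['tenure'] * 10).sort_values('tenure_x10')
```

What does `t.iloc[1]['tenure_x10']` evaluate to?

50

take 2 rows with smallest salary:
   salary  tenure level office
1      61       5    L4     SF
2      67       3    L5    SEA
add column tenure_x10 = t['tenure'] * 10:
   salary  tenure level office  tenure_x10
1      61       5    L4     SF          50
2      67       3    L5    SEA          30
sort by tenure_x10:
   salary  tenure level office  tenure_x10
2      67       3    L5    SEA          30
1      61       5    L4     SF          50
Finally, value at position 1, column 'tenure_x10' = 50.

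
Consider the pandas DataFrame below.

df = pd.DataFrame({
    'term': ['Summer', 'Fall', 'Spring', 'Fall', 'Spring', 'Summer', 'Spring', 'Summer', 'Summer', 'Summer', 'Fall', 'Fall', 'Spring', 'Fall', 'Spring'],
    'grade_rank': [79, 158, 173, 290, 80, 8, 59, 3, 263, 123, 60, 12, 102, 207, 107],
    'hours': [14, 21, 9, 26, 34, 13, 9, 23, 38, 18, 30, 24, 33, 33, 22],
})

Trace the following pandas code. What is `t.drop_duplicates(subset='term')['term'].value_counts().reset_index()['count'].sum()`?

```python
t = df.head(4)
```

take first 4 rows:
     term  grade_rank  hours
0  Summer          79     14
1    Fall         158     21
2  Spring         173      9
3    Fall         290     26
drop duplicate term (keep=first):
     term  grade_rank  hours
0  Summer          79     14
1    Fall         158     21
2  Spring         173      9
value_counts of term:
term
Summer    1
Fall      1
Spring    1
Name: count, dtype: int64
reset_index():
     term  count
0  Summer      1
1    Fall      1
2  Spring      1

3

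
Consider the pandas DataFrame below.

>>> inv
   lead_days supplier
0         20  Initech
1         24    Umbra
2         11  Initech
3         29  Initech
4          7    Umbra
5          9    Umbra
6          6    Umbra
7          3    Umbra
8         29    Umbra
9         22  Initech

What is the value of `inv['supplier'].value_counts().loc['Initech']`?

value_counts of supplier:
supplier
Umbra      6
Initech    4
Name: count, dtype: int64
Reading off the value at index 'Initech', we get 4.

4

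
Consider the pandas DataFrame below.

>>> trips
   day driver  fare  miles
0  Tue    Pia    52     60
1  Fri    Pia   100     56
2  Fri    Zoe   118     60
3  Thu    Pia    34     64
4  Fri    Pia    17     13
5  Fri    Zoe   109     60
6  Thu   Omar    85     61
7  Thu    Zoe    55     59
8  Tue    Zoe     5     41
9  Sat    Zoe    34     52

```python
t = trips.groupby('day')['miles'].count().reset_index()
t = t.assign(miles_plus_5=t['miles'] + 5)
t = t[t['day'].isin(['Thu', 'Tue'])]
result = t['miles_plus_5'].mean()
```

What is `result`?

group by day, count of miles:
day
Fri    4
Sat    1
Thu    3
Tue    2
Name: miles, dtype: int64
reset_index():
   day  miles
0  Fri      4
1  Sat      1
2  Thu      3
3  Tue      2
add column miles_plus_5 = t['miles'] + 5:
   day  miles  miles_plus_5
0  Fri      4             9
1  Sat      1             6
2  Thu      3             8
3  Tue      2             7
filter rows where day in ['Thu', 'Tue']:
   day  miles  miles_plus_5
2  Thu      3             8
3  Tue      2             7

7.5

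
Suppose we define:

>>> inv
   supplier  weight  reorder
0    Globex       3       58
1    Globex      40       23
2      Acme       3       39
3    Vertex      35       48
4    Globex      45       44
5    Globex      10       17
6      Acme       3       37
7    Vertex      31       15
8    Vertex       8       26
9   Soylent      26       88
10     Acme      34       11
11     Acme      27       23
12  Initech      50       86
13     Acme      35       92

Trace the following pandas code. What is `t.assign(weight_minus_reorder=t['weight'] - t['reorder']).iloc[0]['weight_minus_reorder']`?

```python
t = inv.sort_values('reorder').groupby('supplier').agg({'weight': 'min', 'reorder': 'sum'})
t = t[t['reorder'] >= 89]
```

-199

sort by reorder:
   supplier  weight  reorder
10     Acme      34       11
7    Vertex      31       15
5    Globex      10       17
1    Globex      40       23
11     Acme      27       23
8    Vertex       8       26
6      Acme       3       37
2      Acme       3       39
4    Globex      45       44
3    Vertex      35       48
0    Globex       3       58
12  Initech      50       86
9   Soylent      26       88
13     Acme      35       92
group by supplier: min(weight), sum(reorder):
          weight  reorder
supplier                 
Acme           3      202
Globex         3      142
Initech       50       86
Soylent       26       88
Vertex         8       89
filter rows where reorder >= 89:
          weight  reorder
supplier                 
Acme           3      202
Globex         3      142
Vertex         8       89
add column weight_minus_reorder = t['weight'] - t['reorder']:
          weight  reorder  weight_minus_reorder
supplier                                       
Acme           3      202                  -199
Globex         3      142                  -139
Vertex         8       89                   -81
Then the value at position 0, column 'weight_minus_reorder': -199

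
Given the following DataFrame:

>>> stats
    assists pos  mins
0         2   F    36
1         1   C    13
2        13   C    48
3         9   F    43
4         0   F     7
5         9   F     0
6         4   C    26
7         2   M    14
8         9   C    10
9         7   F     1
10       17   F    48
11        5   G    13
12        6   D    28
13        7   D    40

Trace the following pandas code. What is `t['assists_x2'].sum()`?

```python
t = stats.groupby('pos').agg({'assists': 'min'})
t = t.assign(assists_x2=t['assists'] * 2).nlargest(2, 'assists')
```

22

group by pos, min of assists:
     assists
pos         
C          1
D          6
F          0
G          5
M          2
add column assists_x2 = t['assists'] * 2:
     assists  assists_x2
pos                     
C          1           2
D          6          12
F          0           0
G          5          10
M          2           4
take 2 rows with largest assists:
     assists  assists_x2
pos                     
D          6          12
G          5          10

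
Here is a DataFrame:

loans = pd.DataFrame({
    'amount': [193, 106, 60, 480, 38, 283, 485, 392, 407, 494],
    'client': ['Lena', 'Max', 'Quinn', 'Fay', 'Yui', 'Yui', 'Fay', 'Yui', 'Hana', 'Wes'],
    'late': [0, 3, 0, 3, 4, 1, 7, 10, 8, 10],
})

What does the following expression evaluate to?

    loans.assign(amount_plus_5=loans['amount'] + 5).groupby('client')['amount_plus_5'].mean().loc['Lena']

add column amount_plus_5 = loans['amount'] + 5:
   amount client  late  amount_plus_5
0     193   Lena     0            198
1     106    Max     3            111
2      60  Quinn     0             65
3     480    Fay     3            485
4      38    Yui     4             43
5     283    Yui     1            288
6     485    Fay     7            490
7     392    Yui    10            397
8     407   Hana     8            412
9     494    Wes    10            499
group by client, mean of amount_plus_5:
client
Fay      487.500000
Hana     412.000000
Lena     198.000000
Max      111.000000
Quinn     65.000000
Wes      499.000000
Yui      242.666667
Name: amount_plus_5, dtype: float64

198.0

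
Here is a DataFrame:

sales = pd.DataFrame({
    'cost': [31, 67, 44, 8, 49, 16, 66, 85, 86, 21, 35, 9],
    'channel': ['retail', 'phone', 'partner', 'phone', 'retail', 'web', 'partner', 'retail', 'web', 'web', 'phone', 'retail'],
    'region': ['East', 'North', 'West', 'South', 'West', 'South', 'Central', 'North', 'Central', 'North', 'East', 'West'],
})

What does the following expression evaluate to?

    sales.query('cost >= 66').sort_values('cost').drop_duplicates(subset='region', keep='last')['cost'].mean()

85.5

filter rows where cost >= 66:
   cost  channel   region
1    67    phone    North
6    66  partner  Central
7    85   retail    North
8    86      web  Central
sort by cost:
   cost  channel   region
6    66  partner  Central
1    67    phone    North
7    85   retail    North
8    86      web  Central
drop duplicate region (keep=last):
   cost channel   region
7    85  retail    North
8    86     web  Central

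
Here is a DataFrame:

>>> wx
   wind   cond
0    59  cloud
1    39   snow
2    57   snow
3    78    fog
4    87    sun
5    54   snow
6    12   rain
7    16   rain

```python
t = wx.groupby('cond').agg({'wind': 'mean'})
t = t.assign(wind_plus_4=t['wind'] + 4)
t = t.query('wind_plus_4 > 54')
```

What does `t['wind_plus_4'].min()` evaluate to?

group by cond, mean of wind:
       wind
cond       
cloud  59.0
fog    78.0
rain   14.0
snow   50.0
sun    87.0
add column wind_plus_4 = t['wind'] + 4:
       wind  wind_plus_4
cond                    
cloud  59.0         63.0
fog    78.0         82.0
rain   14.0         18.0
snow   50.0         54.0
sun    87.0         91.0
filter rows where wind_plus_4 > 54:
       wind  wind_plus_4
cond                    
cloud  59.0         63.0
fog    78.0         82.0
sun    87.0         91.0
Reading off the min of column 'wind_plus_4', we get 63.0.

63.0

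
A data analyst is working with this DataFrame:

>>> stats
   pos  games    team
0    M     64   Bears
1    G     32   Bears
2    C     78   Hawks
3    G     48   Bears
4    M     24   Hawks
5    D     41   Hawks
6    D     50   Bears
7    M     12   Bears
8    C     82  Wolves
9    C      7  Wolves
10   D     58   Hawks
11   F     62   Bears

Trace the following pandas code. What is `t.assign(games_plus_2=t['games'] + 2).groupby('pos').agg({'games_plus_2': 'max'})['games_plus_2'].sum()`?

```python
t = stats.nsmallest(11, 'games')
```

320

take 11 rows with smallest games:
   pos  games    team
9    C      7  Wolves
7    M     12   Bears
4    M     24   Hawks
1    G     32   Bears
5    D     41   Hawks
3    G     48   Bears
6    D     50   Bears
10   D     58   Hawks
11   F     62   Bears
0    M     64   Bears
2    C     78   Hawks
add column games_plus_2 = t['games'] + 2:
   pos  games    team  games_plus_2
9    C      7  Wolves             9
7    M     12   Bears            14
4    M     24   Hawks            26
1    G     32   Bears            34
5    D     41   Hawks            43
3    G     48   Bears            50
6    D     50   Bears            52
10   D     58   Hawks            60
11   F     62   Bears            64
0    M     64   Bears            66
2    C     78   Hawks            80
group by pos, max of games_plus_2:
     games_plus_2
pos              
C              80
D              60
F              64
G              50
M              66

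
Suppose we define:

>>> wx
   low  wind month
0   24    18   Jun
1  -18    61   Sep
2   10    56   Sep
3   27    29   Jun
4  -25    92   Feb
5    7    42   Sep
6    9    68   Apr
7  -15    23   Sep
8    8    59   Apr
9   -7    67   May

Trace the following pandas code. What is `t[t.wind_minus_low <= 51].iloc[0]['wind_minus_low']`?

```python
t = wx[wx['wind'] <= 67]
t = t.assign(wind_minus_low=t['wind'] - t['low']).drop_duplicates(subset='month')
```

-6

filter rows where wind <= 67:
   low  wind month
0   24    18   Jun
1  -18    61   Sep
2   10    56   Sep
3   27    29   Jun
5    7    42   Sep
7  -15    23   Sep
8    8    59   Apr
9   -7    67   May
add column wind_minus_low = t['wind'] - t['low']:
   low  wind month  wind_minus_low
0   24    18   Jun              -6
1  -18    61   Sep              79
2   10    56   Sep              46
3   27    29   Jun               2
5    7    42   Sep              35
7  -15    23   Sep              38
8    8    59   Apr              51
9   -7    67   May              74
drop duplicate month (keep=first):
   low  wind month  wind_minus_low
0   24    18   Jun              -6
1  -18    61   Sep              79
8    8    59   Apr              51
9   -7    67   May              74
filter rows where wind_minus_low <= 51:
   low  wind month  wind_minus_low
0   24    18   Jun              -6
8    8    59   Apr              51
Reading off the value at position 0, column 'wind_minus_low', we get -6.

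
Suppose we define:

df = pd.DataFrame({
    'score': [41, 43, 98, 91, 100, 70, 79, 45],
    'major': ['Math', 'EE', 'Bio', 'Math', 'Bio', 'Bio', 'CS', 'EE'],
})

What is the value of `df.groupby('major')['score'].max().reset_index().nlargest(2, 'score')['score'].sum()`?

191

group by major, max of score:
major
Bio     100
CS       79
EE       45
Math     91
Name: score, dtype: int64
reset_index():
  major  score
0   Bio    100
1    CS     79
2    EE     45
3  Math     91
take 2 rows with largest score:
  major  score
0   Bio    100
3  Math     91
Finally, sum of column 'score' = 191.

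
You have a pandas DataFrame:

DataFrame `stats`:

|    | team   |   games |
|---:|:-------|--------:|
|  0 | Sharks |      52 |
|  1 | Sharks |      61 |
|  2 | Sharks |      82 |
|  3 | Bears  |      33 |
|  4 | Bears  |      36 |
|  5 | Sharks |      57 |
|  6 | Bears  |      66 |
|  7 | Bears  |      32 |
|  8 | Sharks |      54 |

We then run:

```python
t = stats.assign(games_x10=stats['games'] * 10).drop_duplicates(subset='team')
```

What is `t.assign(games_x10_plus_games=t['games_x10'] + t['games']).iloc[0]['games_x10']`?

520

add column games_x10 = stats['games'] * 10:
     team  games  games_x10
0  Sharks     52        520
1  Sharks     61        610
2  Sharks     82        820
3   Bears     33        330
4   Bears     36        360
5  Sharks     57        570
6   Bears     66        660
7   Bears     32        320
8  Sharks     54        540
drop duplicate team (keep=first):
     team  games  games_x10
0  Sharks     52        520
3   Bears     33        330
add column games_x10_plus_games = t['games_x10'] + t['games']:
     team  games  games_x10  games_x10_plus_games
0  Sharks     52        520                   572
3   Bears     33        330                   363
The value at position 0, column 'games_x10' is 520.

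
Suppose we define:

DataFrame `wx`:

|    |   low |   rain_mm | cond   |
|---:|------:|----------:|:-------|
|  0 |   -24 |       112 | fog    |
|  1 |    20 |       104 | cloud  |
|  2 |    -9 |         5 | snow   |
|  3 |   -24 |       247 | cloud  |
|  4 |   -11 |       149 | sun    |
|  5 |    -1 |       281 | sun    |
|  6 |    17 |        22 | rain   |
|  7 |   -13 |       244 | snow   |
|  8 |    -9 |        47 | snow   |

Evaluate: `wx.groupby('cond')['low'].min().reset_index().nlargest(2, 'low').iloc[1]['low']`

-11

group by cond, min of low:
cond
cloud   -24
fog     -24
rain     17
snow    -13
sun     -11
Name: low, dtype: int64
reset_index():
    cond  low
0  cloud  -24
1    fog  -24
2   rain   17
3   snow  -13
4    sun  -11
take 2 rows with largest low:
   cond  low
2  rain   17
4   sun  -11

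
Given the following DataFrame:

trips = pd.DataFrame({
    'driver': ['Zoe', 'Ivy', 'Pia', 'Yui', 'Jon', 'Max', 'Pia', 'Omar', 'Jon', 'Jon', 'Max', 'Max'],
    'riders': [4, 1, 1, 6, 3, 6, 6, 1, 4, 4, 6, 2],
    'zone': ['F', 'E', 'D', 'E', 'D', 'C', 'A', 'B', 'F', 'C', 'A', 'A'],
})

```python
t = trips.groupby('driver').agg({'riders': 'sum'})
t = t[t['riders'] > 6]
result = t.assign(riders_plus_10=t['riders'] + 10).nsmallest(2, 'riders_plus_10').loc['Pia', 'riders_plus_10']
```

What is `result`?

group by driver, sum of riders:
        riders
driver        
Ivy          1
Jon         11
Max         14
Omar         1
Pia          7
Yui          6
Zoe          4
filter rows where riders > 6:
        riders
driver        
Jon         11
Max         14
Pia          7
add column riders_plus_10 = t['riders'] + 10:
        riders  riders_plus_10
driver                        
Jon         11              21
Max         14              24
Pia          7              17
take 2 rows with smallest riders_plus_10:
        riders  riders_plus_10
driver                        
Pia          7              17
Jon         11              21
Then the value at row 'Pia', column 'riders_plus_10': 17

17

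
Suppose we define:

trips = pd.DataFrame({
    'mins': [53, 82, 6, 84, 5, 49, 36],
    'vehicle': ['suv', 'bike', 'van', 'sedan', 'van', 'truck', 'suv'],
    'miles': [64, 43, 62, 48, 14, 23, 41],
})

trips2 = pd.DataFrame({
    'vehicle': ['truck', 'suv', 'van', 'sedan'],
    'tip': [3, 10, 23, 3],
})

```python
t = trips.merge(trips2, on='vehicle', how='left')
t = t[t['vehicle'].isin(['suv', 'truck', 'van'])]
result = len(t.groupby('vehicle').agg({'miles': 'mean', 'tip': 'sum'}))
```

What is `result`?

merge on 'vehicle' (how='left') → 7 rows:
   mins vehicle  miles   tip
0    53     suv     64  10.0
1    82    bike     43   NaN
2     6     van     62  23.0
3    84   sedan     48   3.0
4     5     van     14  23.0
5    49   truck     23   3.0
6    36     suv     41  10.0
filter rows where vehicle in ['suv', 'truck', 'van']:
   mins vehicle  miles   tip
0    53     suv     64  10.0
2     6     van     62  23.0
4     5     van     14  23.0
5    49   truck     23   3.0
6    36     suv     41  10.0
group by vehicle: mean(miles), sum(tip):
         miles   tip
vehicle             
suv       52.5  20.0
truck     23.0   3.0
van       38.0  46.0
number of rows → 3

3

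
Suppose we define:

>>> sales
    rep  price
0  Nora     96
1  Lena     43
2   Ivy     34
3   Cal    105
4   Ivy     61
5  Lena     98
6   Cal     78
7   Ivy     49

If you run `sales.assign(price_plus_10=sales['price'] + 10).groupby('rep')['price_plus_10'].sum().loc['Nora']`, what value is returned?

106

add column price_plus_10 = sales['price'] + 10:
    rep  price  price_plus_10
0  Nora     96            106
1  Lena     43             53
2   Ivy     34             44
3   Cal    105            115
4   Ivy     61             71
5  Lena     98            108
6   Cal     78             88
7   Ivy     49             59
group by rep, sum of price_plus_10:
rep
Cal     203
Ivy     174
Lena    161
Nora    106
Name: price_plus_10, dtype: int64
Finally, value at index 'Nora' = 106.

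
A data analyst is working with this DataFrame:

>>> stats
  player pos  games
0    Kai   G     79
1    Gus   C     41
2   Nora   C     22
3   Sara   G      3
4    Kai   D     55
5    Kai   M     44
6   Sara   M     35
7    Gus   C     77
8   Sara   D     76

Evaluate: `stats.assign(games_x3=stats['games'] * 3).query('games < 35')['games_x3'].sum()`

add column games_x3 = stats['games'] * 3:
  player pos  games  games_x3
0    Kai   G     79       237
1    Gus   C     41       123
2   Nora   C     22        66
3   Sara   G      3         9
4    Kai   D     55       165
5    Kai   M     44       132
6   Sara   M     35       105
7    Gus   C     77       231
8   Sara   D     76       228
filter rows where games < 35:
  player pos  games  games_x3
2   Nora   C     22        66
3   Sara   G      3         9
Taking the sum of column 'games_x3' gives 75.

75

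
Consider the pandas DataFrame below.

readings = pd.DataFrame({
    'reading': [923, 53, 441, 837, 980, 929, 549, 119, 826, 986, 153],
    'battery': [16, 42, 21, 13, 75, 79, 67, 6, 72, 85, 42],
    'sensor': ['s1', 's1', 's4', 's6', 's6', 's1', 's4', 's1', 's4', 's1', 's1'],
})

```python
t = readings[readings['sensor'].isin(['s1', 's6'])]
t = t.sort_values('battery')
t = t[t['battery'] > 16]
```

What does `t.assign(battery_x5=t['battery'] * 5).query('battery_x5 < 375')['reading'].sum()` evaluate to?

206

filter rows where sensor in ['s1', 's6']:
    reading  battery sensor
0       923       16     s1
1        53       42     s1
3       837       13     s6
4       980       75     s6
5       929       79     s1
7       119        6     s1
9       986       85     s1
10      153       42     s1
sort by battery:
    reading  battery sensor
7       119        6     s1
3       837       13     s6
0       923       16     s1
1        53       42     s1
10      153       42     s1
4       980       75     s6
5       929       79     s1
9       986       85     s1
filter rows where battery > 16:
    reading  battery sensor
1        53       42     s1
10      153       42     s1
4       980       75     s6
5       929       79     s1
9       986       85     s1
add column battery_x5 = t['battery'] * 5:
    reading  battery sensor  battery_x5
1        53       42     s1         210
10      153       42     s1         210
4       980       75     s6         375
5       929       79     s1         395
9       986       85     s1         425
filter rows where battery_x5 < 375:
    reading  battery sensor  battery_x5
1        53       42     s1         210
10      153       42     s1         210
sum of column 'reading' → 206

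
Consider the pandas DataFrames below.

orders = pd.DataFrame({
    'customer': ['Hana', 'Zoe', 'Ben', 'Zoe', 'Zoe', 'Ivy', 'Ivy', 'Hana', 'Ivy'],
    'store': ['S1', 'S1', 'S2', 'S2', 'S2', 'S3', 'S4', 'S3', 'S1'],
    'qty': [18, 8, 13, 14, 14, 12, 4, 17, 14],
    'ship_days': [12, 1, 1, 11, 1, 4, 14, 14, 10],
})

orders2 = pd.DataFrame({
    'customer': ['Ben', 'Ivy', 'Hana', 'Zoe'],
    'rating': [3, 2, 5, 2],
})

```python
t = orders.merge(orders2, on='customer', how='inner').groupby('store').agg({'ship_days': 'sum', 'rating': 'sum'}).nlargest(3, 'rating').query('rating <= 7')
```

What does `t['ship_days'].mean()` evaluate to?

15.5

merge on 'customer' (how='inner') → 9 rows:
  customer store  qty  ship_days  rating
0     Hana    S1   18         12       5
1      Zoe    S1    8          1       2
2      Ben    S2   13          1       3
3      Zoe    S2   14         11       2
4      Zoe    S2   14          1       2
5      Ivy    S3   12          4       2
6      Ivy    S4    4         14       2
7     Hana    S3   17         14       5
8      Ivy    S1   14         10       2
group by store: sum(ship_days), sum(rating):
       ship_days  rating
store                   
S1            23       9
S2            13       7
S3            18       7
S4            14       2
take 3 rows with largest rating:
       ship_days  rating
store                   
S1            23       9
S2            13       7
S3            18       7
filter rows where rating <= 7:
       ship_days  rating
store                   
S2            13       7
S3            18       7
Reading off the mean of column 'ship_days', we get 15.5.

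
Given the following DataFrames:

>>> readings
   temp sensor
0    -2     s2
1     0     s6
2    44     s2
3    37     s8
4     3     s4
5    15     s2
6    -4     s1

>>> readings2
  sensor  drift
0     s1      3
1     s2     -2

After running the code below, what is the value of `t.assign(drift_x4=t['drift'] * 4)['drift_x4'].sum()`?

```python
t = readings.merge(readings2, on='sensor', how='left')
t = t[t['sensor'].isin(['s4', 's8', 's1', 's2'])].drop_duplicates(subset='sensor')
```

merge on 'sensor' (how='left') → 7 rows:
   temp sensor  drift
0    -2     s2   -2.0
1     0     s6    NaN
2    44     s2   -2.0
3    37     s8    NaN
4     3     s4    NaN
5    15     s2   -2.0
6    -4     s1    3.0
filter rows where sensor in ['s4', 's8', 's1', 's2']:
   temp sensor  drift
0    -2     s2   -2.0
2    44     s2   -2.0
3    37     s8    NaN
4     3     s4    NaN
5    15     s2   -2.0
6    -4     s1    3.0
drop duplicate sensor (keep=first):
   temp sensor  drift
0    -2     s2   -2.0
3    37     s8    NaN
4     3     s4    NaN
6    -4     s1    3.0
add column drift_x4 = t['drift'] * 4:
   temp sensor  drift  drift_x4
0    -2     s2   -2.0      -8.0
3    37     s8    NaN       NaN
4     3     s4    NaN       NaN
6    -4     s1    3.0      12.0

4.0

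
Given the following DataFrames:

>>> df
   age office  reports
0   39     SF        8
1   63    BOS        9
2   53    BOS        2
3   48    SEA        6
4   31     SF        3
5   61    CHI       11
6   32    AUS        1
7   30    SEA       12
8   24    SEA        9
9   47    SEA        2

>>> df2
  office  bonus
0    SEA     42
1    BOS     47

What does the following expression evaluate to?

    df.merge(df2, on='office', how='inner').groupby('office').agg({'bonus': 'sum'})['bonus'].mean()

merge on 'office' (how='inner') → 6 rows:
   age office  reports  bonus
0   63    BOS        9     47
1   53    BOS        2     47
2   48    SEA        6     42
3   30    SEA       12     42
4   24    SEA        9     42
5   47    SEA        2     42
group by office, sum of bonus:
        bonus
office       
BOS        94
SEA       168
Reading off the mean of column 'bonus', we get 131.0.

131.0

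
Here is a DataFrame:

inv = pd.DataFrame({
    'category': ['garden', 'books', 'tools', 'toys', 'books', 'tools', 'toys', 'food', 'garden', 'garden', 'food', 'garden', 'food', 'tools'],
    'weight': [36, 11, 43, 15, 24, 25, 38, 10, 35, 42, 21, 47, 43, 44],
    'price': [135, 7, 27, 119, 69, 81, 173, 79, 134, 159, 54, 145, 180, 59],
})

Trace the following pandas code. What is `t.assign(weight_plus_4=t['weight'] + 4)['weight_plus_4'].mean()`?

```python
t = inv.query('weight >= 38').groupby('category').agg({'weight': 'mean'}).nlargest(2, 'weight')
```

filter rows where weight >= 38:
   category  weight  price
2     tools      43     27
6      toys      38    173
9    garden      42    159
11   garden      47    145
12     food      43    180
13    tools      44     59
group by category, mean of weight:
          weight
category        
food        43.0
garden      44.5
tools       43.5
toys        38.0
take 2 rows with largest weight:
          weight
category        
garden      44.5
tools       43.5
add column weight_plus_4 = t['weight'] + 4:
          weight  weight_plus_4
category                       
garden      44.5           48.5
tools       43.5           47.5

48.0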